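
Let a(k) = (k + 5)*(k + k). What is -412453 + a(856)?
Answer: 1061579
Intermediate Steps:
a(k) = 2*k*(5 + k) (a(k) = (5 + k)*(2*k) = 2*k*(5 + k))
-412453 + a(856) = -412453 + 2*856*(5 + 856) = -412453 + 2*856*861 = -412453 + 1474032 = 1061579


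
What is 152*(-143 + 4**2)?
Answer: -19304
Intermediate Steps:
152*(-143 + 4**2) = 152*(-143 + 16) = 152*(-127) = -19304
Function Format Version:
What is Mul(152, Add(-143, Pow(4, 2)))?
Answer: -19304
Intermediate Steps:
Mul(152, Add(-143, Pow(4, 2))) = Mul(152, Add(-143, 16)) = Mul(152, -127) = -19304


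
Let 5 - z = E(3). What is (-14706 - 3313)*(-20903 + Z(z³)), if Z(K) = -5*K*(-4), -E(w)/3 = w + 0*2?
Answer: -612231563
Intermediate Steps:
E(w) = -3*w (E(w) = -3*(w + 0*2) = -3*(w + 0) = -3*w)
z = 14 (z = 5 - (-3)*3 = 5 - 1*(-9) = 5 + 9 = 14)
Z(K) = 20*K
(-14706 - 3313)*(-20903 + Z(z³)) = (-14706 - 3313)*(-20903 + 20*14³) = -18019*(-20903 + 20*2744) = -18019*(-20903 + 54880) = -18019*33977 = -612231563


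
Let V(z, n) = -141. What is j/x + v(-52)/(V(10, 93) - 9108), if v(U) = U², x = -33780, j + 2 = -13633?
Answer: 2317933/20828748 ≈ 0.11129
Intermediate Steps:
j = -13635 (j = -2 - 13633 = -13635)
j/x + v(-52)/(V(10, 93) - 9108) = -13635/(-33780) + (-52)²/(-141 - 9108) = -13635*(-1/33780) + 2704/(-9249) = 909/2252 + 2704*(-1/9249) = 909/2252 - 2704/9249 = 2317933/20828748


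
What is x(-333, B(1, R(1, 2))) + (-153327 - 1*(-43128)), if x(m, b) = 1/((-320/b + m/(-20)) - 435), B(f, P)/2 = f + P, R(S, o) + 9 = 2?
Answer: -2589786759/23501 ≈ -1.1020e+5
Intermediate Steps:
R(S, o) = -7 (R(S, o) = -9 + 2 = -7)
B(f, P) = 2*P + 2*f (B(f, P) = 2*(f + P) = 2*(P + f) = 2*P + 2*f)
x(m, b) = 1/(-435 - 320/b - m/20) (x(m, b) = 1/((-320/b + m*(-1/20)) - 435) = 1/((-320/b - m/20) - 435) = 1/(-435 - 320/b - m/20))
x(-333, B(1, R(1, 2))) + (-153327 - 1*(-43128)) = -20*(2*(-7) + 2*1)/(6400 + 8700*(2*(-7) + 2*1) + (2*(-7) + 2*1)*(-333)) + (-153327 - 1*(-43128)) = -20*(-14 + 2)/(6400 + 8700*(-14 + 2) + (-14 + 2)*(-333)) + (-153327 + 43128) = -20*(-12)/(6400 + 8700*(-12) - 12*(-333)) - 110199 = -20*(-12)/(6400 - 104400 + 3996) - 110199 = -20*(-12)/(-94004) - 110199 = -20*(-12)*(-1/94004) - 110199 = -60/23501 - 110199 = -2589786759/23501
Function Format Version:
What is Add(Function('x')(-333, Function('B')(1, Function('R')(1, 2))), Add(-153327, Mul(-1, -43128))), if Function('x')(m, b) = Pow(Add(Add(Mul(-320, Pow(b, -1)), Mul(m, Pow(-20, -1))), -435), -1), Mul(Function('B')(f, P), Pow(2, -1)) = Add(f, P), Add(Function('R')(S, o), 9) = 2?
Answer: Rational(-2589786759, 23501) ≈ -1.1020e+5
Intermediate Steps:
Function('R')(S, o) = -7 (Function('R')(S, o) = Add(-9, 2) = -7)
Function('B')(f, P) = Add(Mul(2, P), Mul(2, f)) (Function('B')(f, P) = Mul(2, Add(f, P)) = Mul(2, Add(P, f)) = Add(Mul(2, P), Mul(2, f)))
Function('x')(m, b) = Pow(Add(-435, Mul(-320, Pow(b, -1)), Mul(Rational(-1, 20), m)), -1) (Function('x')(m, b) = Pow(Add(Add(Mul(-320, Pow(b, -1)), Mul(m, Rational(-1, 20))), -435), -1) = Pow(Add(Add(Mul(-320, Pow(b, -1)), Mul(Rational(-1, 20), m)), -435), -1) = Pow(Add(-435, Mul(-320, Pow(b, -1)), Mul(Rational(-1, 20), m)), -1))
Add(Function('x')(-333, Function('B')(1, Function('R')(1, 2))), Add(-153327, Mul(-1, -43128))) = Add(Mul(-20, Add(Mul(2, -7), Mul(2, 1)), Pow(Add(6400, Mul(8700, Add(Mul(2, -7), Mul(2, 1))), Mul(Add(Mul(2, -7), Mul(2, 1)), -333)), -1)), Add(-153327, Mul(-1, -43128))) = Add(Mul(-20, Add(-14, 2), Pow(Add(6400, Mul(8700, Add(-14, 2)), Mul(Add(-14, 2), -333)), -1)), Add(-153327, 43128)) = Add(Mul(-20, -12, Pow(Add(6400, Mul(8700, -12), Mul(-12, -333)), -1)), -110199) = Add(Mul(-20, -12, Pow(Add(6400, -104400, 3996), -1)), -110199) = Add(Mul(-20, -12, Pow(-94004, -1)), -110199) = Add(Mul(-20, -12, Rational(-1, 94004)), -110199) = Add(Rational(-60, 23501), -110199) = Rational(-2589786759, 23501)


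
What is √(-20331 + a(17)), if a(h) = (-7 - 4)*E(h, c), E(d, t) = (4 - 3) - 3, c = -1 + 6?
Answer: I*√20309 ≈ 142.51*I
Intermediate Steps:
c = 5
E(d, t) = -2 (E(d, t) = 1 - 3 = -2)
a(h) = 22 (a(h) = (-7 - 4)*(-2) = -11*(-2) = 22)
√(-20331 + a(17)) = √(-20331 + 22) = √(-20309) = I*√20309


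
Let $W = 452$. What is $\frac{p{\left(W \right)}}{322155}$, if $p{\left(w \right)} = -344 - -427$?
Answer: $\frac{83}{322155} \approx 0.00025764$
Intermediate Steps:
$p{\left(w \right)} = 83$ ($p{\left(w \right)} = -344 + 427 = 83$)
$\frac{p{\left(W \right)}}{322155} = \frac{83}{322155}$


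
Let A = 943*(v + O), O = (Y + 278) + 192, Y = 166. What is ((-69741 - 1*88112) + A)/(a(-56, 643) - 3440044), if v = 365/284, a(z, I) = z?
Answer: -5033695/39079536 ≈ -0.12881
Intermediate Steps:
O = 636 (O = (166 + 278) + 192 = 444 + 192 = 636)
v = 365/284 (v = 365*(1/284) = 365/284 ≈ 1.2852)
A = 170672627/284 (A = 943*(365/284 + 636) = 943*(180989/284) = 170672627/284 ≈ 6.0096e+5)
((-69741 - 1*88112) + A)/(a(-56, 643) - 3440044) = ((-69741 - 1*88112) + 170672627/284)/(-56 - 3440044) = ((-69741 - 88112) + 170672627/284)/(-3440100) = (-157853 + 170672627/284)*(-1/3440100) = (125842375/284)*(-1/3440100) = -5033695/39079536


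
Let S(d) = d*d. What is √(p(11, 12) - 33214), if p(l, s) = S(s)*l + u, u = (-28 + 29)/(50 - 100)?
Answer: I*√3163002/10 ≈ 177.85*I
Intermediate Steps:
S(d) = d²
u = -1/50 (u = 1/(-50) = 1*(-1/50) = -1/50 ≈ -0.020000)
p(l, s) = -1/50 + l*s² (p(l, s) = s²*l - 1/50 = l*s² - 1/50 = -1/50 + l*s²)
√(p(11, 12) - 33214) = √((-1/50 + 11*12²) - 33214) = √((-1/50 + 11*144) - 33214) = √((-1/50 + 1584) - 33214) = √(79199/50 - 33214) = √(-1581501/50) = I*√3163002/10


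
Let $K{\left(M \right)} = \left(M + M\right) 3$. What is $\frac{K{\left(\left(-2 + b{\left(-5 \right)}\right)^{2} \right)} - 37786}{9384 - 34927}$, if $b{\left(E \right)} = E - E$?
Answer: $\frac{37762}{25543} \approx 1.4784$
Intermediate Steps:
$b{\left(E \right)} = 0$
$K{\left(M \right)} = 6 M$ ($K{\left(M \right)} = 2 M 3 = 6 M$)
$\frac{K{\left(\left(-2 + b{\left(-5 \right)}\right)^{2} \right)} - 37786}{9384 - 34927} = \frac{6 \left(-2 + 0\right)^{2} - 37786}{9384 - 34927} = \frac{6 \left(-2\right)^{2} - 37786}{-25543} = \left(6 \cdot 4 - 37786\right) \left(- \frac{1}{25543}\right) = \left(24 - 37786\right) \left(- \frac{1}{25543}\right) = \left(-37762\right) \left(- \frac{1}{25543}\right) = \frac{37762}{25543}$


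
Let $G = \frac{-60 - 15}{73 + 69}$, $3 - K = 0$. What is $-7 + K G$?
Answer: $- \frac{1219}{142} \approx -8.5845$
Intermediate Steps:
$K = 3$ ($K = 3 - 0 = 3 + 0 = 3$)
$G = - \frac{75}{142} \approx -0.52817$
$-7 + K G = -7 + 3 \left(- \frac{75}{142}\right) = -7 - \frac{225}{142} = - \frac{1219}{142}$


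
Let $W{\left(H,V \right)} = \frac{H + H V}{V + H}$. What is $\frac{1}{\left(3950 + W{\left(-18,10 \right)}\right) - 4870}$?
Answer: $- \frac{4}{3581} \approx -0.001117$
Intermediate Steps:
$W{\left(H,V \right)} = \frac{H + H V}{H + V}$
$\frac{1}{\left(3950 + W{\left(-18,10 \right)}\right) - 4870} = \frac{1}{\left(3950 - \frac{18 \left(1 + 10\right)}{-18 + 10}\right) - 4870} = \frac{1}{\left(3950 - 18 \frac{1}{-8} \cdot 11\right) - 4870} = \frac{1}{\left(3950 - \left(- \frac{9}{4}\right) 11\right) - 4870} = \frac{1}{\left(3950 + \frac{99}{4}\right) - 4870} = \frac{1}{\frac{15899}{4} - 4870} = \frac{1}{- \frac{3581}{4}} = - \frac{4}{3581}$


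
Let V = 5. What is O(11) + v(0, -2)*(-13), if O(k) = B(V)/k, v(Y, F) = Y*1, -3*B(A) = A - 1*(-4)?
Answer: -3/11 ≈ -0.27273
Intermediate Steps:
B(A) = -4/3 - A/3 (B(A) = -(A - 1*(-4))/3 = -(A + 4)/3 = -(4 + A)/3 = -4/3 - A/3)
v(Y, F) = Y
O(k) = -3/k (O(k) = (-4/3 - ⅓*5)/k = (-4/3 - 5/3)/k = -3/k)
O(11) + v(0, -2)*(-13) = -3/11 + 0*(-13) = -3*1/11 + 0 = -3/11 + 0 = -3/11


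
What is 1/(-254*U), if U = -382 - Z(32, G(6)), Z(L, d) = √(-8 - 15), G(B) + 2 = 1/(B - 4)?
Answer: 191/18535269 - I*√23/37070538 ≈ 1.0305e-5 - 1.2937e-7*I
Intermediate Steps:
G(B) = -2 + 1/(-4 + B) (G(B) = -2 + 1/(B - 4) = -2 + 1/(-4 + B))
Z(L, d) = I*√23 (Z(L, d) = √(-23) = I*√23)
U = -382 - I*√23 ≈ -382.0 - 4.7958*I
1/(-254*U) = 1/(-254*(-382 - I*√23)) = 1/(97028 + 254*I*√23)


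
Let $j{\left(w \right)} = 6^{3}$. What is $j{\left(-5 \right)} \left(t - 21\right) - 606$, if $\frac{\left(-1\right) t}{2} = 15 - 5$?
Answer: $-9462$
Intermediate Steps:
$j{\left(w \right)} = 216$
$t = -20$ ($t = - 2 \left(15 - 5\right) = \left(-2\right) 10 = -20$)
$j{\left(-5 \right)} \left(t - 21\right) - 606 = 216 \left(-20 - 21\right) - 606 = 216 \left(-41\right) - 606 = -8856 - 606 = -9462$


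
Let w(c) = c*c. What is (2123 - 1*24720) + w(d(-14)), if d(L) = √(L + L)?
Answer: -22625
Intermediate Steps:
d(L) = √2*√L (d(L) = √(2*L) = √2*√L)
w(c) = c²
(2123 - 1*24720) + w(d(-14)) = (2123 - 1*24720) + (√2*√(-14))² = (2123 - 24720) + (√2*(I*√14))² = -22597 + (2*I*√7)² = -22597 - 28 = -22625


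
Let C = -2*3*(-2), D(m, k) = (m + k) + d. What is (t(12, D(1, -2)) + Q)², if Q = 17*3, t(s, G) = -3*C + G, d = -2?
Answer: 144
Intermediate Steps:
D(m, k) = -2 + k + m (D(m, k) = (m + k) - 2 = (k + m) - 2 = -2 + k + m)
C = 12 (C = -6*(-2) = 12)
t(s, G) = -36 + G (t(s, G) = -3*12 + G = -36 + G)
Q = 51
(t(12, D(1, -2)) + Q)² = ((-36 + (-2 - 2 + 1)) + 51)² = ((-36 - 3) + 51)² = (-39 + 51)² = 12² = 144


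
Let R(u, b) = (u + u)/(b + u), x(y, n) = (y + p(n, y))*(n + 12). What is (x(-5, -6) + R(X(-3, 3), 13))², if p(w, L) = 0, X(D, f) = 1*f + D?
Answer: 900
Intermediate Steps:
X(D, f) = D + f (X(D, f) = f + D = D + f)
x(y, n) = y*(12 + n) (x(y, n) = (y + 0)*(n + 12) = y*(12 + n))
R(u, b) = 2*u/(b + u) (R(u, b) = (2*u)/(b + u) = 2*u/(b + u))
(x(-5, -6) + R(X(-3, 3), 13))² = (-5*(12 - 6) + 2*(-3 + 3)/(13 + (-3 + 3)))² = (-5*6 + 2*0/(13 + 0))² = (-30 + 2*0/13)² = (-30 + 2*0*(1/13))² = (-30 + 0)² = (-30)² = 900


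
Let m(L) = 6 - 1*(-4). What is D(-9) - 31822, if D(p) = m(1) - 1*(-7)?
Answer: -31805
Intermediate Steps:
m(L) = 10 (m(L) = 6 + 4 = 10)
D(p) = 17 (D(p) = 10 - 1*(-7) = 10 + 7 = 17)
D(-9) - 31822 = 17 - 31822 = -31805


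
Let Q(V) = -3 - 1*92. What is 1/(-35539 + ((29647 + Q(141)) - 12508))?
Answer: -1/18495 ≈ -5.4069e-5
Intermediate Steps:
Q(V) = -95 (Q(V) = -3 - 92 = -95)
1/(-35539 + ((29647 + Q(141)) - 12508)) = 1/(-35539 + ((29647 - 95) - 12508)) = 1/(-35539 + (29552 - 12508)) = 1/(-35539 + 17044) = 1/(-18495) = -1/18495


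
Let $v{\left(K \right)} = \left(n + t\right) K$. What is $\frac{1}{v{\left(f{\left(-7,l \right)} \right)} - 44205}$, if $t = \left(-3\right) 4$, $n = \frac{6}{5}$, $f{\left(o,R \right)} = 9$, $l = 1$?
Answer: $- \frac{5}{221511} \approx -2.2572 \cdot 10^{-5}$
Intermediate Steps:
$n = \frac{6}{5}$ ($n = 6 \cdot \frac{1}{5} = \frac{6}{5} \approx 1.2$)
$t = -12$
$v{\left(K \right)} = - \frac{54 K}{5}$ ($v{\left(K \right)} = \left(\frac{6}{5} - 12\right) K = - \frac{54 K}{5}$)
$\frac{1}{v{\left(f{\left(-7,l \right)} \right)} - 44205} = \frac{1}{\left(- \frac{54}{5}\right) 9 - 44205} = \frac{1}{- \frac{486}{5} - 44205} = \frac{1}{- \frac{221511}{5}} = - \frac{5}{221511}$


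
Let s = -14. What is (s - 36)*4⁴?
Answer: -12800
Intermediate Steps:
(s - 36)*4⁴ = (-14 - 36)*4⁴ = -50*256 = -12800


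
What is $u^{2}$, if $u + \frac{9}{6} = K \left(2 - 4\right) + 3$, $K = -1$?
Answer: $\frac{49}{4} \approx 12.25$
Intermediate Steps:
$u = \frac{7}{2}$ ($u = - \frac{3}{2} + \left(- (2 - 4) + 3\right) = - \frac{3}{2} + \left(\left(-1\right) \left(-2\right) + 3\right) = - \frac{3}{2} + \left(2 + 3\right) = - \frac{3}{2} + 5 = \frac{7}{2} \approx 3.5$)
$u^{2} = \left(\frac{7}{2}\right)^{2} = \frac{49}{4}$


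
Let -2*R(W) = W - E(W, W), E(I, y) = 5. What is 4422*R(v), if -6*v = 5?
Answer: 25795/2 ≈ 12898.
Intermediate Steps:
v = -⅚ (v = -⅙*5 = -⅚ ≈ -0.83333)
R(W) = 5/2 - W/2 (R(W) = -(W - 1*5)/2 = -(W - 5)/2 = -(-5 + W)/2 = 5/2 - W/2)
4422*R(v) = 4422*(5/2 - ½*(-⅚)) = 4422*(5/2 + 5/12) = 4422*(35/12) = 25795/2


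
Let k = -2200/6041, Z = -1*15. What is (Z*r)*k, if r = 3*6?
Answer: 594000/6041 ≈ 98.328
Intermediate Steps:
Z = -15
k = -2200/6041 (k = -2200*1/6041 = -2200/6041 ≈ -0.36418)
r = 18
(Z*r)*k = -15*18*(-2200/6041) = -270*(-2200/6041) = 594000/6041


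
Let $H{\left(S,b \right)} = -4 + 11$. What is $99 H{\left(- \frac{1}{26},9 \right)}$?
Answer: $693$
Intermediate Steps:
$H{\left(S,b \right)} = 7$
$99 H{\left(- \frac{1}{26},9 \right)} = 99 \cdot 7 = 693$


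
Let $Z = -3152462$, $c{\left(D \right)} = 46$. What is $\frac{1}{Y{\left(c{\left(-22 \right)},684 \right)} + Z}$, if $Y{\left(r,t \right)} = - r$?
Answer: $- \frac{1}{3152508} \approx -3.1721 \cdot 10^{-7}$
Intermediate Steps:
$\frac{1}{Y{\left(c{\left(-22 \right)},684 \right)} + Z} = \frac{1}{\left(-1\right) 46 - 3152462} = \frac{1}{-46 - 3152462} = \frac{1}{-3152508} = - \frac{1}{3152508}$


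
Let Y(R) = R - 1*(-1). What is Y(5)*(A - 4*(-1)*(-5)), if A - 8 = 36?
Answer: 144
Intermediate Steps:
A = 44 (A = 8 + 36 = 44)
Y(R) = 1 + R (Y(R) = R + 1 = 1 + R)
Y(5)*(A - 4*(-1)*(-5)) = (1 + 5)*(44 - 4*(-1)*(-5)) = 6*(44 + 4*(-5)) = 6*(44 - 20) = 6*24 = 144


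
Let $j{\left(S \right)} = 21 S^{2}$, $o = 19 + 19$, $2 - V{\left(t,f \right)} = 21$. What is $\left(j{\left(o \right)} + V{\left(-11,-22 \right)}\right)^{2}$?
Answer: $918393025$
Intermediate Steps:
$V{\left(t,f \right)} = -19$ ($V{\left(t,f \right)} = 2 - 21 = -19$)
$o = 38$
$\left(j{\left(o \right)} + V{\left(-11,-22 \right)}\right)^{2} = \left(21 \cdot 38^{2} - 19\right)^{2} = \left(21 \cdot 1444 - 19\right)^{2} = \left(30324 - 19\right)^{2} = 30305^{2} = 918393025$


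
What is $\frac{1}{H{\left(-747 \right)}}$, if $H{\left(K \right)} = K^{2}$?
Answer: $\frac{1}{558009} \approx 1.7921 \cdot 10^{-6}$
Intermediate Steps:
$\frac{1}{H{\left(-747 \right)}} = \frac{1}{\left(-747\right)^{2}} = \frac{1}{558009}$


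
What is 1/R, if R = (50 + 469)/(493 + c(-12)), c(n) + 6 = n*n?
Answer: 631/519 ≈ 1.2158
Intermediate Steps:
c(n) = -6 + n² (c(n) = -6 + n*n = -6 + n²)
R = 519/631 (R = (50 + 469)/(493 + (-6 + (-12)²)) = 519/(493 + (-6 + 144)) = 519/(493 + 138) = 519/631 ≈ 0.82250)
1/R = 1/(519/631) = 631/519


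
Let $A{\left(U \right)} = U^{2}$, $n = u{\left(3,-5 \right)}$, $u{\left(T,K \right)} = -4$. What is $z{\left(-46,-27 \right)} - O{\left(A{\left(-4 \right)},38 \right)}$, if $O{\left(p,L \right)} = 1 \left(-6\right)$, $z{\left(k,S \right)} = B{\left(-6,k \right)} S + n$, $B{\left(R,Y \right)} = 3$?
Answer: $-79$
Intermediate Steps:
$n = -4$
$z{\left(k,S \right)} = -4 + 3 S$ ($z{\left(k,S \right)} = 3 S - 4 = -4 + 3 S$)
$O{\left(p,L \right)} = -6$
$z{\left(-46,-27 \right)} - O{\left(A{\left(-4 \right)},38 \right)} = \left(-4 + 3 \left(-27\right)\right) - -6 = \left(-4 - 81\right) + 6 = -85 + 6 = -79$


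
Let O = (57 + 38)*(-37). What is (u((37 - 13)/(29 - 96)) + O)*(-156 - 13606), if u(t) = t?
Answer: 3241350098/67 ≈ 4.8378e+7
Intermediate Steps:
O = -3515 (O = 95*(-37) = -3515)
(u((37 - 13)/(29 - 96)) + O)*(-156 - 13606) = ((37 - 13)/(29 - 96) - 3515)*(-156 - 13606) = (24/(-67) - 3515)*(-13762) = (24*(-1/67) - 3515)*(-13762) = (-24/67 - 3515)*(-13762) = -235529/67*(-13762) = 3241350098/67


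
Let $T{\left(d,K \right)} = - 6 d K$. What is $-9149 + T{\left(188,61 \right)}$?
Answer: $-77957$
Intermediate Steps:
$T{\left(d,K \right)} = - 6 K d$
$-9149 + T{\left(188,61 \right)} = -9149 - 366 \cdot 188 = -9149 - 68808 = -77957$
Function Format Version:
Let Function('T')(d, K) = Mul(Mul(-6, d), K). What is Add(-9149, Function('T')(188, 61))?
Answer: -77957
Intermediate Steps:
Function('T')(d, K) = Mul(-6, K, d)
Add(-9149, Function('T')(188, 61)) = Add(-9149, Mul(-6, 61, 188)) = Add(-9149, -68808) = -77957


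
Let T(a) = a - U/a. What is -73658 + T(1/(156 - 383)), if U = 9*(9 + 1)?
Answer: -12082757/227 ≈ -53228.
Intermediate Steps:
U = 90 (U = 9*10 = 90)
T(a) = a - 90/a
-73658 + T(1/(156 - 383)) = -73658 + (1/(156 - 383) - 90/(1/(156 - 383))) = -73658 + (1/(-227) - 90/(1/(-227))) = -73658 + (-1/227 - 90/(-1/227)) = -73658 + (-1/227 - 90*(-227)) = -73658 + (-1/227 + 20430) = -73658 + 4637609/227 = -12082757/227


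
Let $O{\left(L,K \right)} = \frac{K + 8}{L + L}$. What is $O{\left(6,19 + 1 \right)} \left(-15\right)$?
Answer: $-35$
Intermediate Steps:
$O{\left(L,K \right)} = \frac{8 + K}{2 L}$
$O{\left(6,19 + 1 \right)} \left(-15\right) = \frac{8 + \left(19 + 1\right)}{2 \cdot 6} \left(-15\right) = \frac{1}{2} \cdot \frac{1}{6} \left(8 + 20\right) \left(-15\right) = \frac{1}{2} \cdot \frac{1}{6} \cdot 28 \left(-15\right) = \frac{7}{3} \left(-15\right) = -35$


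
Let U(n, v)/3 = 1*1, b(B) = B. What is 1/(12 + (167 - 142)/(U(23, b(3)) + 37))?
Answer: 8/101 ≈ 0.079208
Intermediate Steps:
U(n, v) = 3 (U(n, v) = 3*(1*1) = 3*1 = 3)
1/(12 + (167 - 142)/(U(23, b(3)) + 37)) = 1/(12 + (167 - 142)/(3 + 37)) = 1/(12 + 25/40) = 1/(12 + 25*(1/40)) = 1/(12 + 5/8) = 1/(101/8) = 8/101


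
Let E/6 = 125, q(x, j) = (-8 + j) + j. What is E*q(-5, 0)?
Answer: -6000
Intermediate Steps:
q(x, j) = -8 + 2*j
E = 750 (E = 6*125 = 750)
E*q(-5, 0) = 750*(-8 + 2*0) = 750*(-8 + 0) = 750*(-8) = -6000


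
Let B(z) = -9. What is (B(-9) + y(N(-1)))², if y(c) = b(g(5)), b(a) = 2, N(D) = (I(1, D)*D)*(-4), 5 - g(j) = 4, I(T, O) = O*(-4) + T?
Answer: 49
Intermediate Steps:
I(T, O) = T - 4*O (I(T, O) = -4*O + T = T - 4*O)
g(j) = 1 (g(j) = 5 - 1*4 = 5 - 4 = 1)
N(D) = -4*D*(1 - 4*D) (N(D) = ((1 - 4*D)*D)*(-4) = (D*(1 - 4*D))*(-4) = -4*D*(1 - 4*D))
y(c) = 2
(B(-9) + y(N(-1)))² = (-9 + 2)² = (-7)² = 49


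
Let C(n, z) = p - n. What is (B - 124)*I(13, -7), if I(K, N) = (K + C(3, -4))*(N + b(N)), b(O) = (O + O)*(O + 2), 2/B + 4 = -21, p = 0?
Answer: -390852/5 ≈ -78170.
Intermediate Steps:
B = -2/25 (B = 2/(-4 - 21) = 2/(-25) = 2*(-1/25) = -2/25 ≈ -0.080000)
C(n, z) = -n (C(n, z) = 0 - n = -n)
b(O) = 2*O*(2 + O) (b(O) = (2*O)*(2 + O) = 2*O*(2 + O))
I(K, N) = (-3 + K)*(N + 2*N*(2 + N)) (I(K, N) = (K - 1*3)*(N + 2*N*(2 + N)) = (K - 3)*(N + 2*N*(2 + N)) = (-3 + K)*(N + 2*N*(2 + N)))
(B - 124)*I(13, -7) = (-2/25 - 124)*(-7*(-15 + 13 - 6*(-7) + 2*13*(2 - 7))) = -(-21714)*(-15 + 13 + 42 + 2*13*(-5))/25 = -(-21714)*(-15 + 13 + 42 - 130)/25 = -(-21714)*(-90)/25 = -3102/25*630 = -390852/5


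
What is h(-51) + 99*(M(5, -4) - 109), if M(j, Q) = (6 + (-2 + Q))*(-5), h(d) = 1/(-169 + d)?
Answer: -2374021/220 ≈ -10791.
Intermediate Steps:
M(j, Q) = -20 - 5*Q (M(j, Q) = (4 + Q)*(-5) = -20 - 5*Q)
h(-51) + 99*(M(5, -4) - 109) = 1/(-169 - 51) + 99*((-20 - 5*(-4)) - 109) = 1/(-220) + 99*((-20 + 20) - 109) = -1/220 + 99*(0 - 109) = -1/220 + 99*(-109) = -1/220 - 10791 = -2374021/220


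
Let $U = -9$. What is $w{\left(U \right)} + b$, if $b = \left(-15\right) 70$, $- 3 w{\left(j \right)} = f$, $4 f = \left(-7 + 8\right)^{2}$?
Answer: $- \frac{12601}{12} \approx -1050.1$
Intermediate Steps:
$f = \frac{1}{4}$ ($f = \frac{\left(-7 + 8\right)^{2}}{4} = \frac{1^{2}}{4} = \frac{1}{4} \cdot 1 = \frac{1}{4} \approx 0.25$)
$w{\left(j \right)} = - \frac{1}{12}$ ($w{\left(j \right)} = \left(- \frac{1}{3}\right) \frac{1}{4} = - \frac{1}{12}$)
$b = -1050$
$w{\left(U \right)} + b = - \frac{1}{12} - 1050 = - \frac{12601}{12}$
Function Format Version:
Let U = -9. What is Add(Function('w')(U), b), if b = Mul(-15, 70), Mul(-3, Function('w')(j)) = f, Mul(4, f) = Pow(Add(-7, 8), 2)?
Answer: Rational(-12601, 12) ≈ -1050.1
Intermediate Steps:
f = Rational(1, 4) (f = Mul(Rational(1, 4), Pow(Add(-7, 8), 2)) = Mul(Rational(1, 4), Pow(1, 2)) = Mul(Rational(1, 4), 1) = Rational(1, 4) ≈ 0.25000)
Function('w')(j) = Rational(-1, 12) (Function('w')(j) = Mul(Rational(-1, 3), Rational(1, 4)) = Rational(-1, 12))
b = -1050
Add(Function('w')(U), b) = Add(Rational(-1, 12), -1050) = Rational(-12601, 12)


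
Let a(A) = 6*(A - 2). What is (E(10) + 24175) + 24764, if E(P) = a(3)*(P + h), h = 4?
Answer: 49023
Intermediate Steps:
a(A) = -12 + 6*A (a(A) = 6*(-2 + A) = -12 + 6*A)
E(P) = 24 + 6*P (E(P) = (-12 + 6*3)*(P + 4) = (-12 + 18)*(4 + P) = 6*(4 + P) = 24 + 6*P)
(E(10) + 24175) + 24764 = ((24 + 6*10) + 24175) + 24764 = ((24 + 60) + 24175) + 24764 = (84 + 24175) + 24764 = 24259 + 24764 = 49023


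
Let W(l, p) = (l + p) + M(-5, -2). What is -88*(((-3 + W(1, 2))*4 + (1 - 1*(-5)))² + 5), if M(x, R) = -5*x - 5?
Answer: -651288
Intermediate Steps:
M(x, R) = -5 - 5*x
W(l, p) = 20 + l + p (W(l, p) = (l + p) + (-5 - 5*(-5)) = (l + p) + (-5 + 25) = (l + p) + 20 = 20 + l + p)
-88*(((-3 + W(1, 2))*4 + (1 - 1*(-5)))² + 5) = -88*(((-3 + (20 + 1 + 2))*4 + (1 - 1*(-5)))² + 5) = -88*(((-3 + 23)*4 + (1 + 5))² + 5) = -88*((20*4 + 6)² + 5) = -88*((80 + 6)² + 5) = -88*(86² + 5) = -88*(7396 + 5) = -88*7401 = -651288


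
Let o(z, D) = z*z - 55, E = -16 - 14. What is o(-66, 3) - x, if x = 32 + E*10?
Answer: 4569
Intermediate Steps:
E = -30
o(z, D) = -55 + z**2 (o(z, D) = z**2 - 55 = -55 + z**2)
x = -268 (x = 32 - 30*10 = 32 - 300 = -268)
o(-66, 3) - x = (-55 + (-66)**2) - 1*(-268) = (-55 + 4356) + 268 = 4301 + 268 = 4569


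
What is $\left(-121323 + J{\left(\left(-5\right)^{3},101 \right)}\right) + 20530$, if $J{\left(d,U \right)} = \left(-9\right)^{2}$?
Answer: $-100712$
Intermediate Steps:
$J{\left(d,U \right)} = 81$
$\left(-121323 + J{\left(\left(-5\right)^{3},101 \right)}\right) + 20530 = \left(-121323 + 81\right) + 20530 = -121242 + 20530 = -100712$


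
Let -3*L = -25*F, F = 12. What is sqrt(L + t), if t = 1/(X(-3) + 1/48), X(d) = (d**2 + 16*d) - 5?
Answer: 2*sqrt(111382693)/2111 ≈ 9.9989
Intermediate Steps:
X(d) = -5 + d**2 + 16*d
L = 100 (L = -(-25)*12/3 = -1/3*(-300) = 100)
t = -48/2111 (t = 1/((-5 + (-3)**2 + 16*(-3)) + 1/48) = 1/((-5 + 9 - 48) + 1/48) = 1/(-44 + 1/48) = 1/(-2111/48) = -48/2111 ≈ -0.022738)
sqrt(L + t) = sqrt(100 - 48/2111) = sqrt(211052/2111) = 2*sqrt(111382693)/2111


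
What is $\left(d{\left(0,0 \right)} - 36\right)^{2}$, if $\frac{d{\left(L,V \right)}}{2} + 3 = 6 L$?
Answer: $1764$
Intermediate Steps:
$d{\left(L,V \right)} = -6 + 12 L$ ($d{\left(L,V \right)} = -6 + 2 \cdot 6 L = -6 + 12 L$)
$\left(d{\left(0,0 \right)} - 36\right)^{2} = \left(\left(-6 + 12 \cdot 0\right) - 36\right)^{2} = \left(\left(-6 + 0\right) - 36\right)^{2} = \left(-6 - 36\right)^{2} = \left(-42\right)^{2} = 1764$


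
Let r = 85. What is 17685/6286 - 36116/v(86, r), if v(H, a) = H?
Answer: -112752133/270298 ≈ -417.14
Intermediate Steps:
17685/6286 - 36116/v(86, r) = 17685/6286 - 36116/86 = 17685*(1/6286) - 36116*1/86 = 17685/6286 - 18058/43 = -112752133/270298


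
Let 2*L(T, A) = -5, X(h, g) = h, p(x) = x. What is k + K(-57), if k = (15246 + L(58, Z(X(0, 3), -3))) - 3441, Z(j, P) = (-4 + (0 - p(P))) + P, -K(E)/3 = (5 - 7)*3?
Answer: 23641/2 ≈ 11821.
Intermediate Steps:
K(E) = 18 (K(E) = -3*(5 - 7)*3 = -(-6)*3 = -3*(-6) = 18)
Z(j, P) = -4 (Z(j, P) = (-4 + (0 - P)) + P = (-4 - P) + P = -4)
L(T, A) = -5/2 (L(T, A) = (½)*(-5) = -5/2)
k = 23605/2 (k = (15246 - 5/2) - 3441 = 30487/2 - 3441 = 23605/2 ≈ 11803.)
k + K(-57) = 23605/2 + 18 = 23641/2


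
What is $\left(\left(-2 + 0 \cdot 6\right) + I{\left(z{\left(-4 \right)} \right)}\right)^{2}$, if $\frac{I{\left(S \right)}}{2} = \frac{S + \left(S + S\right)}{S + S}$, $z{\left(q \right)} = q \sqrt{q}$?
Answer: $1$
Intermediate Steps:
$z{\left(q \right)} = q^{\frac{3}{2}}$
$I{\left(S \right)} = 3$ ($I{\left(S \right)} = 2 \frac{S + \left(S + S\right)}{S + S} = 2 \frac{S + 2 S}{2 S} = 2 \cdot 3 S \frac{1}{2 S} = 2 \cdot \frac{3}{2} = 3$)
$\left(\left(-2 + 0 \cdot 6\right) + I{\left(z{\left(-4 \right)} \right)}\right)^{2} = \left(\left(-2 + 0 \cdot 6\right) + 3\right)^{2} = \left(\left(-2 + 0\right) + 3\right)^{2} = \left(-2 + 3\right)^{2} = 1^{2} = 1$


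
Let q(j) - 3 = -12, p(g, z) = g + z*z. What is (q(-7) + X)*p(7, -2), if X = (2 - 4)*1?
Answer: -121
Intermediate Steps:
p(g, z) = g + z²
X = -2 (X = -2*1 = -2)
q(j) = -9 (q(j) = 3 - 12 = -9)
(q(-7) + X)*p(7, -2) = (-9 - 2)*(7 + (-2)²) = -11*(7 + 4) = -11*11 = -121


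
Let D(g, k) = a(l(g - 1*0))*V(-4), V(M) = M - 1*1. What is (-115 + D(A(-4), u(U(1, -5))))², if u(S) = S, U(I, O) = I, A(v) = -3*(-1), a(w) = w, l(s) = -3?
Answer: 10000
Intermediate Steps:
V(M) = -1 + M (V(M) = M - 1 = -1 + M)
A(v) = 3
D(g, k) = 15 (D(g, k) = -3*(-1 - 4) = -3*(-5) = 15)
(-115 + D(A(-4), u(U(1, -5))))² = (-115 + 15)² = (-100)² = 10000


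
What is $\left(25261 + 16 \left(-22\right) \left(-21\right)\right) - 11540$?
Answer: $21113$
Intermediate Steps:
$\left(25261 + 16 \left(-22\right) \left(-21\right)\right) - 11540 = \left(25261 - -7392\right) - 11540 = \left(25261 + 7392\right) - 11540 = 32653 - 11540 = 21113$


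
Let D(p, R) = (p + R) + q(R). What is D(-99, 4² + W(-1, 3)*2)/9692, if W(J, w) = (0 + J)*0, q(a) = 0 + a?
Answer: -67/9692 ≈ -0.0069129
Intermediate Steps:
q(a) = a
W(J, w) = 0 (W(J, w) = J*0 = 0)
D(p, R) = p + 2*R (D(p, R) = (p + R) + R = (R + p) + R = p + 2*R)
D(-99, 4² + W(-1, 3)*2)/9692 = (-99 + 2*(4² + 0*2))/9692 = (-99 + 2*(16 + 0))*(1/9692) = (-99 + 2*16)*(1/9692) = (-99 + 32)*(1/9692) = -67*1/9692 = -67/9692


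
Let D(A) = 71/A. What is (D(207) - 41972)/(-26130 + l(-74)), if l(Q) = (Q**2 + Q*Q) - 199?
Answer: 8688133/3183039 ≈ 2.7295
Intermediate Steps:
l(Q) = -199 + 2*Q**2 (l(Q) = (Q**2 + Q**2) - 199 = 2*Q**2 - 199 = -199 + 2*Q**2)
(D(207) - 41972)/(-26130 + l(-74)) = (71/207 - 41972)/(-26130 + (-199 + 2*(-74)**2)) = (71*(1/207) - 41972)/(-26130 + (-199 + 2*5476)) = (71/207 - 41972)/(-26130 + (-199 + 10952)) = -8688133/(207*(-26130 + 10753)) = -8688133/207/(-15377) = -8688133/207*(-1/15377) = 8688133/3183039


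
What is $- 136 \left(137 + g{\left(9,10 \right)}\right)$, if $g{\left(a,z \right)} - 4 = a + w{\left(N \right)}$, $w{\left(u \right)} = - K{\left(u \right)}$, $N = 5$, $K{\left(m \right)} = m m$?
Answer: $-17000$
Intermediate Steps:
$K{\left(m \right)} = m^{2}$
$w{\left(u \right)} = - u^{2}$
$g{\left(a,z \right)} = -21 + a$ ($g{\left(a,z \right)} = 4 + \left(a - 5^{2}\right) = 4 + \left(a - 25\right) = 4 + \left(-25 + a\right) = -21 + a$)
$- 136 \left(137 + g{\left(9,10 \right)}\right) = - 136 \left(137 + \left(-21 + 9\right)\right) = - 136 \left(137 - 12\right) = \left(-136\right) 125 = -17000$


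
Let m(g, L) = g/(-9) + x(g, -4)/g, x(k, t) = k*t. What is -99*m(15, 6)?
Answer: 561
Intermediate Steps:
m(g, L) = -4 - g/9 (m(g, L) = g/(-9) + (g*(-4))/g = g*(-⅑) + (-4*g)/g = -g/9 - 4 = -4 - g/9)
-99*m(15, 6) = -99*(-4 - ⅑*15) = -99*(-4 - 5/3) = -99*(-17/3) = 561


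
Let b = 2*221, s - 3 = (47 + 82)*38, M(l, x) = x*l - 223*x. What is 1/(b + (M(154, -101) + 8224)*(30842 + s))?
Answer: 1/543104613 ≈ 1.8413e-9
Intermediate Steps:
M(l, x) = -223*x + l*x (M(l, x) = l*x - 223*x = -223*x + l*x)
s = 4905 (s = 3 + (47 + 82)*38 = 3 + 129*38 = 3 + 4902 = 4905)
b = 442
1/(b + (M(154, -101) + 8224)*(30842 + s)) = 1/(442 + (-101*(-223 + 154) + 8224)*(30842 + 4905)) = 1/(442 + (-101*(-69) + 8224)*35747) = 1/(442 + (6969 + 8224)*35747) = 1/(442 + 15193*35747) = 1/(442 + 543104171) = 1/543104613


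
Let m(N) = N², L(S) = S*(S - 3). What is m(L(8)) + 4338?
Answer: 5938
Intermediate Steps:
L(S) = S*(-3 + S)
m(L(8)) + 4338 = (8*(-3 + 8))² + 4338 = (8*5)² + 4338 = 40² + 4338 = 1600 + 4338 = 5938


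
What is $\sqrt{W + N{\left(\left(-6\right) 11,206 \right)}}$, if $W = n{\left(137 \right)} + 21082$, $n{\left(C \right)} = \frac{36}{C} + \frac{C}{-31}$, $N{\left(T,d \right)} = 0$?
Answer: $\frac{\sqrt{380181251447}}{4247} \approx 145.18$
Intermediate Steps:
$n{\left(C \right)} = \frac{36}{C} - \frac{C}{31}$ ($n{\left(C \right)} = \frac{36}{C} + C \left(- \frac{1}{31}\right) = \frac{36}{C} - \frac{C}{31}$)
$W = \frac{89517601}{4247}$ ($W = \left(\frac{36}{137} - \frac{137}{31}\right) + 21082 = - \frac{17653}{4247} + 21082 = \frac{89517601}{4247} \approx 21078.0$)
$\sqrt{W + N{\left(\left(-6\right) 11,206 \right)}} = \sqrt{\frac{89517601}{4247} + 0} = \sqrt{\frac{89517601}{4247}} = \frac{\sqrt{380181251447}}{4247}$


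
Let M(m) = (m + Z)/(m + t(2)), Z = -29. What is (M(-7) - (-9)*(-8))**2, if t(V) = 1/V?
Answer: 746496/169 ≈ 4417.1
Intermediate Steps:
M(m) = (-29 + m)/(1/2 + m) (M(m) = (m - 29)/(m + 1/2) = (-29 + m)/(m + 1/2) = (-29 + m)/(1/2 + m))
(M(-7) - (-9)*(-8))**2 = (2*(-29 - 7)/(1 + 2*(-7)) - (-9)*(-8))**2 = (2*(-36)/(1 - 14) - 3*24)**2 = (2*(-36)/(-13) - 72)**2 = (2*(-1/13)*(-36) - 72)**2 = (72/13 - 72)**2 = (-864/13)**2 = 746496/169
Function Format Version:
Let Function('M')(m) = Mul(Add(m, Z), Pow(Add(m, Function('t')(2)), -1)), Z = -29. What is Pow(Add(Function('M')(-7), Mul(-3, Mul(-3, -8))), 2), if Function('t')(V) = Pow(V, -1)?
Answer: Rational(746496, 169) ≈ 4417.1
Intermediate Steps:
Function('M')(m) = Mul(Pow(Add(Rational(1, 2), m), -1), Add(-29, m)) (Function('M')(m) = Mul(Add(m, -29), Pow(Add(m, Pow(2, -1)), -1)) = Mul(Add(-29, m), Pow(Add(m, Rational(1, 2)), -1)) = Mul(Add(-29, m), Pow(Add(Rational(1, 2), m), -1)) = Mul(Pow(Add(Rational(1, 2), m), -1), Add(-29, m)))
Pow(Add(Function('M')(-7), Mul(-3, Mul(-3, -8))), 2) = Pow(Add(Mul(2, Pow(Add(1, Mul(2, -7)), -1), Add(-29, -7)), Mul(-3, Mul(-3, -8))), 2) = Pow(Add(Mul(2, Pow(Add(1, -14), -1), -36), Mul(-3, 24)), 2) = Pow(Add(Mul(2, Pow(-13, -1), -36), -72), 2) = Pow(Add(Mul(2, Rational(-1, 13), -36), -72), 2) = Pow(Add(Rational(72, 13), -72), 2) = Pow(Rational(-864, 13), 2) = Rational(746496, 169)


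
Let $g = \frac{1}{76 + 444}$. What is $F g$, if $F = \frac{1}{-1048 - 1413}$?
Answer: $- \frac{1}{1279720} \approx -7.8142 \cdot 10^{-7}$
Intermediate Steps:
$g = \frac{1}{520} \approx 0.0019231$
$F = - \frac{1}{2461}$ ($F = \frac{1}{-2461} = - \frac{1}{2461} \approx -0.00040634$)
$F g = \left(- \frac{1}{2461}\right) \frac{1}{520} = - \frac{1}{1279720}$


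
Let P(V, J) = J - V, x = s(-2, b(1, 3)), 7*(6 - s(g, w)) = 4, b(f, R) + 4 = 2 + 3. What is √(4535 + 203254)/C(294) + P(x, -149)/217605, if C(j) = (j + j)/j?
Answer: -1081/1523235 + √207789/2 ≈ 227.92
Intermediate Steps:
b(f, R) = 1 (b(f, R) = -4 + (2 + 3) = -4 + 5 = 1)
s(g, w) = 38/7 (s(g, w) = 6 - ⅐*4 = 6 - 4/7 = 38/7)
x = 38/7 ≈ 5.4286
C(j) = 2 (C(j) = (2*j)/j = 2)
√(4535 + 203254)/C(294) + P(x, -149)/217605 = √(4535 + 203254)/2 + (-149 - 1*38/7)/217605 = √207789*(½) + (-149 - 38/7)*(1/217605) = √207789/2 - 1081/7*1/217605 = √207789/2 - 1081/1523235 = -1081/1523235 + √207789/2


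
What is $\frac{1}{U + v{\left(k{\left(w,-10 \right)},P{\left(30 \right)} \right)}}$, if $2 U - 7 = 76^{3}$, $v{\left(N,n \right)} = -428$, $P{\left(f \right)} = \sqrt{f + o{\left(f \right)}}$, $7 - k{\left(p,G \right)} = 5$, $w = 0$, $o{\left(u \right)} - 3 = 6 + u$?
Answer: $\frac{2}{438127} \approx 4.5649 \cdot 10^{-6}$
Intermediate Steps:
$o{\left(u \right)} = 9 + u$ ($o{\left(u \right)} = 3 + \left(6 + u\right) = 9 + u$)
$k{\left(p,G \right)} = 2$ ($k{\left(p,G \right)} = 7 - 5 = 2$)
$P{\left(f \right)} = \sqrt{9 + 2 f}$ ($P{\left(f \right)} = \sqrt{f + \left(9 + f\right)} = \sqrt{9 + 2 f}$)
$U = \frac{438983}{2}$ ($U = \frac{7}{2} + \frac{76^{3}}{2} = \frac{7}{2} + \frac{1}{2} \cdot 438976 = \frac{7}{2} + 219488 = \frac{438983}{2} \approx 2.1949 \cdot 10^{5}$)
$\frac{1}{U + v{\left(k{\left(w,-10 \right)},P{\left(30 \right)} \right)}} = \frac{1}{\frac{438983}{2} - 428} = \frac{1}{\frac{438127}{2}} = \frac{2}{438127}$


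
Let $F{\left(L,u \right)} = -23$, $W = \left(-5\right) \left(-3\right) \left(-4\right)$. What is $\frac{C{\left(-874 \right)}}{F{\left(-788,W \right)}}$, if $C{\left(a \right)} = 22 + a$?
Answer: $\frac{852}{23} \approx 37.043$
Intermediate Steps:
$W = -60$ ($W = 15 \left(-4\right) = -60$)
$\frac{C{\left(-874 \right)}}{F{\left(-788,W \right)}} = \frac{22 - 874}{-23} = \left(-852\right) \left(- \frac{1}{23}\right) = \frac{852}{23}$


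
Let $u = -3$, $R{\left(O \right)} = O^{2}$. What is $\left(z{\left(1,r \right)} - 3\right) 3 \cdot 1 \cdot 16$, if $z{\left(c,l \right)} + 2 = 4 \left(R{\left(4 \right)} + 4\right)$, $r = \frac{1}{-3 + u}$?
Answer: $3600$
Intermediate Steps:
$r = - \frac{1}{6}$ ($r = \frac{1}{-3 - 3} = \frac{1}{-6} = - \frac{1}{6} \approx -0.16667$)
$z{\left(c,l \right)} = 78$ ($z{\left(c,l \right)} = -2 + 4 \left(4^{2} + 4\right) = -2 + 4 \left(16 + 4\right) = -2 + 4 \cdot 20 = -2 + 80 = 78$)
$\left(z{\left(1,r \right)} - 3\right) 3 \cdot 1 \cdot 16 = \left(78 - 3\right) 3 \cdot 1 \cdot 16 = 75 \cdot 3 \cdot 1 \cdot 16 = 225 \cdot 1 \cdot 16 = 225 \cdot 16 = 3600$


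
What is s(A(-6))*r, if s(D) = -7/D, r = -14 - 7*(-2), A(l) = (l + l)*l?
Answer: 0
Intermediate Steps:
A(l) = 2*l² (A(l) = (2*l)*l = 2*l²)
r = 0 (r = -14 + 14 = 0)
s(A(-6))*r = -7/(2*(-6)²)*0 = -7/(2*36)*0 = -7/72*0 = 0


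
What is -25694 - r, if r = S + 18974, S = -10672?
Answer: -33996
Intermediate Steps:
r = 8302 (r = -10672 + 18974 = 8302)
-25694 - r = -25694 - 1*8302 = -25694 - 8302 = -33996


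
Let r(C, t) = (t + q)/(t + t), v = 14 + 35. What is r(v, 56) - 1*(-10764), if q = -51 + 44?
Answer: 172231/16 ≈ 10764.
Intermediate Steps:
v = 49
q = -7
r(C, t) = (-7 + t)/(2*t) (r(C, t) = (t - 7)/(t + t) = (-7 + t)/((2*t)) = (-7 + t)*(1/(2*t)) = (-7 + t)/(2*t))
r(v, 56) - 1*(-10764) = (½)*(-7 + 56)/56 - 1*(-10764) = (½)*(1/56)*49 + 10764 = 7/16 + 10764 = 172231/16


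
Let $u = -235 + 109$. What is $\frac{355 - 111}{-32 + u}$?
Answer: $- \frac{122}{79} \approx -1.5443$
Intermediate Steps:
$u = -126$
$\frac{355 - 111}{-32 + u} = \frac{355 - 111}{-32 - 126} = \frac{244}{-158} = 244 \left(- \frac{1}{158}\right) = - \frac{122}{79}$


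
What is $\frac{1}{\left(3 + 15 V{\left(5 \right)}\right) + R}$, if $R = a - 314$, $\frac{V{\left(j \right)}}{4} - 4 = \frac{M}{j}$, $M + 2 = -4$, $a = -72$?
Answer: $- \frac{1}{215} \approx -0.0046512$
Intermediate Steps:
$M = -6$ ($M = -2 - 4 = -6$)
$V{\left(j \right)} = 16 - \frac{24}{j}$ ($V{\left(j \right)} = 16 + 4 \left(- \frac{6}{j}\right) = 16 - \frac{24}{j}$)
$R = -386$ ($R = -72 - 314 = -386$)
$\frac{1}{\left(3 + 15 V{\left(5 \right)}\right) + R} = \frac{1}{\left(3 + 15 \left(16 - \frac{24}{5}\right)\right) - 386} = \frac{1}{\left(3 + 15 \cdot \frac{56}{5}\right) - 386} = \frac{1}{\left(3 + 168\right) - 386} = \frac{1}{171 - 386} = \frac{1}{-215} = - \frac{1}{215}$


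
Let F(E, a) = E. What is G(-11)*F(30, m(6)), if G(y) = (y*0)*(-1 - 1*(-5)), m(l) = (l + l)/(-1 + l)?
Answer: 0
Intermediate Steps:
m(l) = 2*l/(-1 + l) (m(l) = (2*l)/(-1 + l) = 2*l/(-1 + l))
G(y) = 0 (G(y) = 0*(-1 + 5) = 0*4 = 0)
G(-11)*F(30, m(6)) = 0*30 = 0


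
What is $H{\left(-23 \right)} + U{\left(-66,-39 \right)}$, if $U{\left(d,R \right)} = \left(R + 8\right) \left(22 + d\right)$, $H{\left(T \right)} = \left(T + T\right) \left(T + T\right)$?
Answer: $3480$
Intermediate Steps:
$H{\left(T \right)} = 4 T^{2}$ ($H{\left(T \right)} = 2 T 2 T = 4 T^{2}$)
$U{\left(d,R \right)} = \left(8 + R\right) \left(22 + d\right)$
$H{\left(-23 \right)} + U{\left(-66,-39 \right)} = 4 \left(-23\right)^{2} + \left(176 + 8 \left(-66\right) + 22 \left(-39\right) - -2574\right) = 4 \cdot 529 + \left(176 - 528 - 858 + 2574\right) = 2116 + 1364 = 3480$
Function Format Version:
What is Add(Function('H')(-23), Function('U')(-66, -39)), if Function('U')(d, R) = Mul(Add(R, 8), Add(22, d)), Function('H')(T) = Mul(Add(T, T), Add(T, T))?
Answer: 3480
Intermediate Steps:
Function('H')(T) = Mul(4, Pow(T, 2)) (Function('H')(T) = Mul(Mul(2, T), Mul(2, T)) = Mul(4, Pow(T, 2)))
Function('U')(d, R) = Mul(Add(8, R), Add(22, d))
Add(Function('H')(-23), Function('U')(-66, -39)) = Add(Mul(4, Pow(-23, 2)), Add(176, Mul(8, -66), Mul(22, -39), Mul(-39, -66))) = Add(Mul(4, 529), Add(176, -528, -858, 2574)) = Add(2116, 1364) = 3480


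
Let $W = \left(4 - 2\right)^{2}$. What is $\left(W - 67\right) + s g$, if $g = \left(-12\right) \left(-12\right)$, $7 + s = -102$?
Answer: $-15759$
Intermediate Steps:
$W = 4$ ($W = 2^{2} = 4$)
$s = -109$ ($s = -7 - 102 = -109$)
$g = 144$
$\left(W - 67\right) + s g = \left(4 - 67\right) - 15696 = -63 - 15696 = -15759$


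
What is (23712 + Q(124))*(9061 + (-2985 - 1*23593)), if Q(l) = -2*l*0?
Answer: -415363104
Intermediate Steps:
Q(l) = 0
(23712 + Q(124))*(9061 + (-2985 - 1*23593)) = (23712 + 0)*(9061 + (-2985 - 1*23593)) = 23712*(9061 + (-2985 - 23593)) = 23712*(9061 - 26578) = 23712*(-17517) = -415363104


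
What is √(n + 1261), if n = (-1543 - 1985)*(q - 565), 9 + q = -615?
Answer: √4196053 ≈ 2048.4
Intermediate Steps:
q = -624 (q = -9 - 615 = -624)
n = 4194792 (n = (-1543 - 1985)*(-624 - 565) = -3528*(-1189) = 4194792)
√(n + 1261) = √(4194792 + 1261) = √4196053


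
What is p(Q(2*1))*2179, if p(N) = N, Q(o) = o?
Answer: 4358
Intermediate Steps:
p(Q(2*1))*2179 = (2*1)*2179 = 2*2179 = 4358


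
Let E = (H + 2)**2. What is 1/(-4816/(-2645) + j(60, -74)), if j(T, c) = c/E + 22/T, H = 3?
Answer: -79350/61301 ≈ -1.2944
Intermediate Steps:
E = 25 (E = (3 + 2)**2 = 5**2 = 25)
j(T, c) = 22/T + c/25 (j(T, c) = c/25 + 22/T = 22/T + c/25)
1/(-4816/(-2645) + j(60, -74)) = 1/(-4816/(-2645) + (22/60 + (1/25)*(-74))) = 1/(-4816*(-1/2645) + (22*(1/60) - 74/25)) = 1/(4816/2645 + (11/30 - 74/25)) = 1/(4816/2645 - 389/150) = 1/(-61301/79350) = -79350/61301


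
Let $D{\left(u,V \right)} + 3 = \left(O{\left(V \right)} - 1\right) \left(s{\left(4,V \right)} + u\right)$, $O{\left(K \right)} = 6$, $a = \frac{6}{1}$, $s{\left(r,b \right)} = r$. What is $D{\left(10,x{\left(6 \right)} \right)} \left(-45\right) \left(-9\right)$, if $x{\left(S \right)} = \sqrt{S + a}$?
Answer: $27135$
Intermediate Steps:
$a = 6$ ($a = 6 \cdot 1 = 6$)
$x{\left(S \right)} = \sqrt{6 + S}$ ($x{\left(S \right)} = \sqrt{S + 6} = \sqrt{6 + S}$)
$D{\left(u,V \right)} = 17 + 5 u$ ($D{\left(u,V \right)} = -3 + \left(6 - 1\right) \left(4 + u\right) = -3 + 5 \left(4 + u\right) = -3 + \left(20 + 5 u\right) = 17 + 5 u$)
$D{\left(10,x{\left(6 \right)} \right)} \left(-45\right) \left(-9\right) = \left(17 + 5 \cdot 10\right) \left(-45\right) \left(-9\right) = \left(17 + 50\right) \left(-45\right) \left(-9\right) = 67 \left(-45\right) \left(-9\right) = \left(-3015\right) \left(-9\right) = 27135$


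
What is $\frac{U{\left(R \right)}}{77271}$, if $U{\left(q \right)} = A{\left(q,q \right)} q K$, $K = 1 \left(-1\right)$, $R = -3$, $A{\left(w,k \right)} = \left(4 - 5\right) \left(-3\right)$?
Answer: $\frac{3}{25757} \approx 0.00011647$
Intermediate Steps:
$A{\left(w,k \right)} = 3$ ($A{\left(w,k \right)} = \left(-1\right) \left(-3\right) = 3$)
$K = -1$
$U{\left(q \right)} = - 3 q$ ($U{\left(q \right)} = 3 q \left(-1\right) = - 3 q$)
$\frac{U{\left(R \right)}}{77271} = \frac{\left(-3\right) \left(-3\right)}{77271} = 9 \cdot \frac{1}{77271} = \frac{3}{25757}$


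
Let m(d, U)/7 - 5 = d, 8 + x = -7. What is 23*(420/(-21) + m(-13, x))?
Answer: -1748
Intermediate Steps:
x = -15 (x = -8 - 7 = -15)
m(d, U) = 35 + 7*d
23*(420/(-21) + m(-13, x)) = 23*(420/(-21) + (35 + 7*(-13))) = 23*(420*(-1/21) + (35 - 91)) = 23*(-20 - 56) = 23*(-76) = -1748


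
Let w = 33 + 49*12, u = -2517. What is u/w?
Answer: -839/207 ≈ -4.0531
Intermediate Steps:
w = 621 (w = 33 + 588 = 621)
u/w = -2517/621 = -2517*1/621 = -839/207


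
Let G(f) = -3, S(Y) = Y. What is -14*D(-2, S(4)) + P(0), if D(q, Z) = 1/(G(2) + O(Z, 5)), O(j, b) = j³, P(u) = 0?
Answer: -14/61 ≈ -0.22951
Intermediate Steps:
D(q, Z) = 1/(-3 + Z³)
-14*D(-2, S(4)) + P(0) = -14/(-3 + 4³) + 0 = -14/(-3 + 64) + 0 = -14/61 + 0 = -14/61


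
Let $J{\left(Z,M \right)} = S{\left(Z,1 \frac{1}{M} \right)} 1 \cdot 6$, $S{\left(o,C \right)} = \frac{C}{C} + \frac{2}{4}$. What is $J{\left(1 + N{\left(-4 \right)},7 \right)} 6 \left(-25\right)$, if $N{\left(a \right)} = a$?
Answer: $-1350$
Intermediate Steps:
$S{\left(o,C \right)} = \frac{3}{2}$ ($S{\left(o,C \right)} = 1 + 2 \cdot \frac{1}{4} = 1 + \frac{1}{2} = \frac{3}{2}$)
$J{\left(Z,M \right)} = 9$ ($J{\left(Z,M \right)} = \frac{3}{2} \cdot 1 \cdot 6 = \frac{3}{2} \cdot 6 = 9$)
$J{\left(1 + N{\left(-4 \right)},7 \right)} 6 \left(-25\right) = 9 \cdot 6 \left(-25\right) = 54 \left(-25\right) = -1350$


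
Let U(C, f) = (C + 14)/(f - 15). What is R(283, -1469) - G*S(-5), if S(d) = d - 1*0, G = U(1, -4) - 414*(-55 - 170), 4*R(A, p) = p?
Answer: 35368789/76 ≈ 4.6538e+5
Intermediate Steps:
R(A, p) = p/4
U(C, f) = (14 + C)/(-15 + f)
G = 1769835/19 (G = (14 + 1)/(-15 - 4) - 414*(-55 - 170) = 15/(-19) - 414*(-225) = -1/19*15 + 93150 = -15/19 + 93150 = 1769835/19 ≈ 93149.)
S(d) = d (S(d) = d + 0 = d)
R(283, -1469) - G*S(-5) = (1/4)*(-1469) - 1769835*(-5)/19 = -1469/4 - 1*(-8849175/19) = -1469/4 + 8849175/19 = 35368789/76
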